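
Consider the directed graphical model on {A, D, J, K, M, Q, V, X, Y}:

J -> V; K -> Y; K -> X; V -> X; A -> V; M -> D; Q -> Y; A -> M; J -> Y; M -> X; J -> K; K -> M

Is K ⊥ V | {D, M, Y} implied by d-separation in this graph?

No — K and V are not d-separated given {D, M, Y}.

There are 6 undirected paths between K and V; checking each against the conditioning set {D, M, Y}:
Path 1: K ← J → V
  J is a fork and J is not conditioned on — no node blocks this path, so it is active.
Path 2: K → X ← V
  X is a collider here and neither X nor any of its descendants is conditioned on, so the collider stays closed — the path is blocked at X.
Path 3: K → X ← M ← A → V
  X is a collider here and neither X nor any of its descendants is conditioned on, so the collider stays closed — the path is blocked at X.
Path 4: K → Y ← J → V
  Y is a collider and Y is conditioned on, which opens it; J is a fork and J is not conditioned on — no node blocks this path, so it is active.
Path 5: K → M → X ← V
  M is a chain here and M is conditioned on, so the path is blocked at M.
Path 6: K → M ← A → V
  M is a collider and M is conditioned on, which opens it; A is a fork and A is not conditioned on — no node blocks this path, so it is active.
At least one path is unblocked, so d-separation fails.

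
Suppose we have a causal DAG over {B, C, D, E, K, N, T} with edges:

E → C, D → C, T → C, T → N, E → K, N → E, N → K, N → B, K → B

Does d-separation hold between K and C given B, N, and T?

6 paths connect K and C; each must be blocked for d-separation to hold:
Path 1: K ← E → C
  E is a fork and E is not conditioned on — no node blocks this path, so it is active.
Path 2: K ← E ← N ← T → C
  N is a chain here and N is conditioned on, so the path is blocked at N.
Path 3: K → B ← N → E → C
  N is a fork here and N is conditioned on, so the path is blocked at N.
Path 4: K → B ← N ← T → C
  N is a chain here and N is conditioned on, so the path is blocked at N.
Path 5: K ← N → E → C
  N is a fork here and N is conditioned on, so the path is blocked at N.
Path 6: K ← N ← T → C
  N is a chain here and N is conditioned on, so the path is blocked at N.
Because an active path exists, K and C are not d-separated.

No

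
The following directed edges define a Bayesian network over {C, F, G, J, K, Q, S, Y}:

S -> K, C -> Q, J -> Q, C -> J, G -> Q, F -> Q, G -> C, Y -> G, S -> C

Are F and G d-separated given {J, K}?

Yes — F and G are d-separated given {J, K}.

Enumerating the 3 paths from F to G and testing each for blocking by {J, K}:
  1. F → Q ← G — Q:collider[blocks] ⇒ blocked
  2. F → Q ← C ← G — Q:collider[blocks]; C:chain[open] ⇒ blocked
  3. F → Q ← J ← C ← G — Q:collider[blocks]; J:chain[blocks]; C:chain[open] ⇒ blocked
Since every path is blocked, d-separation holds.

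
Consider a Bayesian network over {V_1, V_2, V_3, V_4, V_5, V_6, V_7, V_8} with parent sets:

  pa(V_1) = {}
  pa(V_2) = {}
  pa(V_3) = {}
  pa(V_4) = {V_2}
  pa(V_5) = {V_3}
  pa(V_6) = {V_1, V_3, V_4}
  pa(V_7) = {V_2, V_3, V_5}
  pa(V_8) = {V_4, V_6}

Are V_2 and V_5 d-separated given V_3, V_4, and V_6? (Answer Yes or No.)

6 paths connect V_2 and V_5; each must be blocked for d-separation to hold:
Path 1: V_2 → V_4 → V_6 ← V_3 → V_5
  V_4 is a chain here and V_4 is conditioned on, so the path is blocked at V_4.
Path 2: V_2 → V_4 → V_6 ← V_3 → V_7 ← V_5
  V_4 is a chain here and V_4 is conditioned on, so the path is blocked at V_4.
Path 3: V_2 → V_4 → V_8 ← V_6 ← V_3 → V_5
  V_4 is a chain here and V_4 is conditioned on, so the path is blocked at V_4.
Path 4: V_2 → V_4 → V_8 ← V_6 ← V_3 → V_7 ← V_5
  V_4 is a chain here and V_4 is conditioned on, so the path is blocked at V_4.
Path 5: V_2 → V_7 ← V_5
  V_7 is a collider here and neither V_7 nor any of its descendants is conditioned on, so the collider stays closed — the path is blocked at V_7.
Path 6: V_2 → V_7 ← V_3 → V_5
  V_7 is a collider here and neither V_7 nor any of its descendants is conditioned on, so the collider stays closed — the path is blocked at V_7.
All paths are blocked; V_2 ⊥ V_5 | {V_3, V_4, V_6} holds.

Yes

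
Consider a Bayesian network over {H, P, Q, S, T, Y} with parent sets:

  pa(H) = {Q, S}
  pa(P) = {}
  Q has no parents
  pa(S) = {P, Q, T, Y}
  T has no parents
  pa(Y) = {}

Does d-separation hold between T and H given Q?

Enumerating the 2 paths from T to H and testing each for blocking by {Q}:
Path 1: T → S → H
  S is a chain and S is not conditioned on — no node blocks this path, so it is active.
Path 2: T → S ← Q → H
  S is a collider here and neither S nor any of its descendants is conditioned on, so the collider stays closed — the path is blocked at S.
Since the path T → S → H is active, T and H are not d-separated given {Q}.

No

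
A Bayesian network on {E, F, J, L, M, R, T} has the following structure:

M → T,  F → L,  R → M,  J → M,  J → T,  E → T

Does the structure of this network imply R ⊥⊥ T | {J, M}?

2 paths connect R and T; each must be blocked for d-separation to hold:
Path 1: R → M → T
  M is a chain here and M is conditioned on, so the path is blocked at M.
Path 2: R → M ← J → T
  J is a fork here and J is conditioned on, so the path is blocked at J.
Since every path is blocked, d-separation holds.

Yes — R and T are d-separated given {J, M}.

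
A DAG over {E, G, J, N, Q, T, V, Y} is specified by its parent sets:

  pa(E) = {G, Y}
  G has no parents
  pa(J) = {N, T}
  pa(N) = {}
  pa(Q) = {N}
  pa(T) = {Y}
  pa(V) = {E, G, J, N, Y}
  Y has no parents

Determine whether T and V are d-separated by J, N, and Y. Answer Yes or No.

5 paths connect T and V; each must be blocked for d-separation to hold:
  1. T → J ← N → V — J:collider[open]; N:fork[blocks] ⇒ blocked
  2. T → J → V — J:chain[blocks] ⇒ blocked
  3. T ← Y → E ← G → V — Y:fork[blocks]; E:collider[blocks]; G:fork[open] ⇒ blocked
  4. T ← Y → E → V — Y:fork[blocks]; E:chain[open] ⇒ blocked
  5. T ← Y → V — Y:fork[blocks] ⇒ blocked
Every path is blocked, so T and V are d-separated given {J, N, Y}.

Yes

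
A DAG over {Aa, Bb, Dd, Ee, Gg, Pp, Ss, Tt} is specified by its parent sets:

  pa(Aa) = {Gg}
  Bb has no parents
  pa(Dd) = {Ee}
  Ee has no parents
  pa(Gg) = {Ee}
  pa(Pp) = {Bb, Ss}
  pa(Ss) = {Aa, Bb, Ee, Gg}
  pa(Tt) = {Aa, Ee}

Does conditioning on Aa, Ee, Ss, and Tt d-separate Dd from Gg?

5 paths connect Dd and Gg; each must be blocked for d-separation to hold:
Path 1: Dd ← Ee → Gg
  Ee is a fork here and Ee is conditioned on, so the path is blocked at Ee.
Path 2: Dd ← Ee → Tt ← Aa ← Gg
  Ee is a fork here and Ee is conditioned on, so the path is blocked at Ee.
Path 3: Dd ← Ee → Tt ← Aa → Ss ← Gg
  Ee is a fork here and Ee is conditioned on, so the path is blocked at Ee.
Path 4: Dd ← Ee → Ss ← Gg
  Ee is a fork here and Ee is conditioned on, so the path is blocked at Ee.
Path 5: Dd ← Ee → Ss ← Aa ← Gg
  Ee is a fork here and Ee is conditioned on, so the path is blocked at Ee.
Since every path is blocked, d-separation holds.

Yes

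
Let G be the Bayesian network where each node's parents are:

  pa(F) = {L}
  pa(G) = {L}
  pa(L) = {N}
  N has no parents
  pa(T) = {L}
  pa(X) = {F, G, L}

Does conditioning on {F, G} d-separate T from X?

There are 3 undirected paths between T and X; checking each against the conditioning set {F, G}:
Path 1: T ← L → G → X
  G is a chain here and G is conditioned on, so the path is blocked at G.
Path 2: T ← L → X
  L is a fork and L is not conditioned on — no node blocks this path, so it is active.
Path 3: T ← L → F → X
  F is a chain here and F is conditioned on, so the path is blocked at F.
Since the path T ← L → X is active, T and X are not d-separated given {F, G}.

No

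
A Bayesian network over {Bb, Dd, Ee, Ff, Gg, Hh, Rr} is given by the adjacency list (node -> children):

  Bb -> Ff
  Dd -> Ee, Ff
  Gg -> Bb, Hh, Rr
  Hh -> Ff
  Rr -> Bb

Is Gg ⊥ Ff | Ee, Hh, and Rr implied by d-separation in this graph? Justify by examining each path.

No

Enumerating the 3 paths from Gg to Ff and testing each for blocking by {Ee, Hh, Rr}:
  1. Gg → Rr → Bb → Ff — Rr:chain[blocks]; Bb:chain[open] ⇒ blocked
  2. Gg → Hh → Ff — Hh:chain[blocks] ⇒ blocked
  3. Gg → Bb → Ff — Bb:chain[open] ⇒ active
At least one path is unblocked, so d-separation fails.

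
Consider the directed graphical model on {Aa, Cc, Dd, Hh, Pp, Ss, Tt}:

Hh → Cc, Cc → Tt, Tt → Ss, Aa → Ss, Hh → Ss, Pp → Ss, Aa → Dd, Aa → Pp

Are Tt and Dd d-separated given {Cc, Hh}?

Yes

We examine all 4 paths between Tt and Dd:
Path 1: Tt ← Cc ← Hh → Ss ← Aa → Dd
  Cc is a chain here and Cc is conditioned on, so the path is blocked at Cc.
Path 2: Tt ← Cc ← Hh → Ss ← Pp ← Aa → Dd
  Cc is a chain here and Cc is conditioned on, so the path is blocked at Cc.
Path 3: Tt → Ss ← Aa → Dd
  Ss is a collider here and neither Ss nor any of its descendants is conditioned on, so the collider stays closed — the path is blocked at Ss.
Path 4: Tt → Ss ← Pp ← Aa → Dd
  Ss is a collider here and neither Ss nor any of its descendants is conditioned on, so the collider stays closed — the path is blocked at Ss.
Every path is blocked, so Tt and Dd are d-separated given {Cc, Hh}.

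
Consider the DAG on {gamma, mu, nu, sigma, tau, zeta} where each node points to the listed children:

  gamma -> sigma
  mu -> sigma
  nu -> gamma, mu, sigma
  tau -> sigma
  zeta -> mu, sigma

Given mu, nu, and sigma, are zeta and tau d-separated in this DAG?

Enumerating the 4 paths from zeta to tau and testing each for blocking by {mu, nu, sigma}:
Path 1: zeta → sigma ← tau
  sigma is a collider and sigma is conditioned on, which opens it — no node blocks this path, so it is active.
Path 2: zeta → mu → sigma ← tau
  mu is a chain here and mu is conditioned on, so the path is blocked at mu.
Path 3: zeta → mu ← nu → sigma ← tau
  nu is a fork here and nu is conditioned on, so the path is blocked at nu.
Path 4: zeta → mu ← nu → gamma → sigma ← tau
  nu is a fork here and nu is conditioned on, so the path is blocked at nu.
Since the path zeta → sigma ← tau is active, zeta and tau are not d-separated given {mu, nu, sigma}.

No — zeta and tau are not d-separated given {mu, nu, sigma}.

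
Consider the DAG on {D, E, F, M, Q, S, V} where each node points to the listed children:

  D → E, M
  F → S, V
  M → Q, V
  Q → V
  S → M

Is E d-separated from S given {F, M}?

We examine all 3 paths between E and S:
Path 1: E ← D → M ← S
  D is a fork and D is not conditioned on; M is a collider and M is conditioned on, which opens it — no node blocks this path, so it is active.
Path 2: E ← D → M → V ← F → S
  M is a chain here and M is conditioned on, so the path is blocked at M.
Path 3: E ← D → M → Q → V ← F → S
  M is a chain here and M is conditioned on, so the path is blocked at M.
At least one path is unblocked, so d-separation fails.

No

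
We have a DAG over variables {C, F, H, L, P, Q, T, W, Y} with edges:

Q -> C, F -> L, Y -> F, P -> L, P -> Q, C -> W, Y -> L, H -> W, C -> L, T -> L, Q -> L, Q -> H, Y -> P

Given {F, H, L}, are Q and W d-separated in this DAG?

We examine all 6 paths between Q and W:
  1. Q → C → W — C:chain[open] ⇒ active
  2. Q ← P ← Y → F → L ← C → W — P:chain[open]; Y:fork[open]; F:chain[blocks]; L:collider[open]; C:fork[open] ⇒ blocked
  3. Q ← P ← Y → L ← C → W — P:chain[open]; Y:fork[open]; L:collider[open]; C:fork[open] ⇒ active
  4. Q ← P → L ← C → W — P:fork[open]; L:collider[open]; C:fork[open] ⇒ active
  5. Q → L ← C → W — L:collider[open]; C:fork[open] ⇒ active
  6. Q → H → W — H:chain[blocks] ⇒ blocked
Because an active path exists, Q and W are not d-separated.

No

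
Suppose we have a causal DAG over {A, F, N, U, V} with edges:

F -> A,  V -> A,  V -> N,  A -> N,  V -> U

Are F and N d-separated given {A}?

No

We examine all 2 paths between F and N:
  1. F → A → N — A:chain[blocks] ⇒ blocked
  2. F → A ← V → N — A:collider[open]; V:fork[open] ⇒ active
Since the path F → A ← V → N is active, F and N are not d-separated given {A}.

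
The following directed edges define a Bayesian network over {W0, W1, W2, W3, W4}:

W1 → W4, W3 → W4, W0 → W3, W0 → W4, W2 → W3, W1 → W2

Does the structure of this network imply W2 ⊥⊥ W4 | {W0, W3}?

No

Enumerating the 3 paths from W2 to W4 and testing each for blocking by {W0, W3}:
Path 1: W2 → W3 ← W0 → W4
  W0 is a fork here and W0 is conditioned on, so the path is blocked at W0.
Path 2: W2 → W3 → W4
  W3 is a chain here and W3 is conditioned on, so the path is blocked at W3.
Path 3: W2 ← W1 → W4
  W1 is a fork and W1 is not conditioned on — no node blocks this path, so it is active.
Since the path W2 ← W1 → W4 is active, W2 and W4 are not d-separated given {W0, W3}.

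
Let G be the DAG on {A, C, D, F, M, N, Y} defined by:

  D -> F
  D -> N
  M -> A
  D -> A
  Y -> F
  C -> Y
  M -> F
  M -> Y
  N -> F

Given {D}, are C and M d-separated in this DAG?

Yes

There are 4 undirected paths between C and M; checking each against the conditioning set {D}:
Path 1: C → Y ← M
  Y is a collider here and neither Y nor any of its descendants is conditioned on, so the collider stays closed — the path is blocked at Y.
Path 2: C → Y → F ← M
  F is a collider here and neither F nor any of its descendants is conditioned on, so the collider stays closed — the path is blocked at F.
Path 3: C → Y → F ← D → A ← M
  F is a collider here and neither F nor any of its descendants is conditioned on, so the collider stays closed — the path is blocked at F.
Path 4: C → Y → F ← N ← D → A ← M
  F is a collider here and neither F nor any of its descendants is conditioned on, so the collider stays closed — the path is blocked at F.
All paths are blocked; C ⊥ M | {D} holds.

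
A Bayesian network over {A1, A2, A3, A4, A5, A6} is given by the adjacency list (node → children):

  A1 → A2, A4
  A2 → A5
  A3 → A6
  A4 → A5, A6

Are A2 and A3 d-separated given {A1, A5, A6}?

No

2 paths connect A2 and A3; each must be blocked for d-separation to hold:
Path 1: A2 → A5 ← A4 → A6 ← A3
  A5 is a collider and A5 is conditioned on, which opens it; A4 is a fork and A4 is not conditioned on; A6 is a collider and A6 is conditioned on, which opens it — no node blocks this path, so it is active.
Path 2: A2 ← A1 → A4 → A6 ← A3
  A1 is a fork here and A1 is conditioned on, so the path is blocked at A1.
Since the path A2 → A5 ← A4 → A6 ← A3 is active, A2 and A3 are not d-separated given {A1, A5, A6}.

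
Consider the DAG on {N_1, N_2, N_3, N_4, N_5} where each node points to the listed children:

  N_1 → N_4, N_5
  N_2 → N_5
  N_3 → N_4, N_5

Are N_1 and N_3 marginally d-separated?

There are 2 undirected paths between N_1 and N_3; checking each against the conditioning set ∅:
  1. N_1 → N_5 ← N_3 — N_5:collider[blocks] ⇒ blocked
  2. N_1 → N_4 ← N_3 — N_4:collider[blocks] ⇒ blocked
Every path is blocked, so N_1 and N_3 are d-separated given ∅.

Yes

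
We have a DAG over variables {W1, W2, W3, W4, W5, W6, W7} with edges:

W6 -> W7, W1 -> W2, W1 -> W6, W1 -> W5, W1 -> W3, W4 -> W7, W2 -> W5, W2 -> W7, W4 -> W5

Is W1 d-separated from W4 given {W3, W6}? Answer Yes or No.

Yes — W1 and W4 are d-separated given {W3, W6}.

We examine all 6 paths between W1 and W4:
  1. W1 → W6 → W7 ← W2 → W5 ← W4 — W6:chain[blocks]; W7:collider[blocks]; W2:fork[open]; W5:collider[blocks] ⇒ blocked
  2. W1 → W6 → W7 ← W4 — W6:chain[blocks]; W7:collider[blocks] ⇒ blocked
  3. W1 → W2 → W7 ← W4 — W2:chain[open]; W7:collider[blocks] ⇒ blocked
  4. W1 → W2 → W5 ← W4 — W2:chain[open]; W5:collider[blocks] ⇒ blocked
  5. W1 → W5 ← W2 → W7 ← W4 — W5:collider[blocks]; W2:fork[open]; W7:collider[blocks] ⇒ blocked
  6. W1 → W5 ← W4 — W5:collider[blocks] ⇒ blocked
Every path is blocked, so W1 and W4 are d-separated given {W3, W6}.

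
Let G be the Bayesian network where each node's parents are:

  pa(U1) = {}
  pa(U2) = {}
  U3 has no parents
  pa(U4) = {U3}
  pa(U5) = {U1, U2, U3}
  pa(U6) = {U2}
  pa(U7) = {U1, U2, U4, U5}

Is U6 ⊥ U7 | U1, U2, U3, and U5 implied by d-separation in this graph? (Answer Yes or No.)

Yes — U6 and U7 are d-separated given {U1, U2, U3, U5}.

There are 4 undirected paths between U6 and U7; checking each against the conditioning set {U1, U2, U3, U5}:
Path 1: U6 ← U2 → U5 ← U3 → U4 → U7
  U2 is a fork here and U2 is conditioned on, so the path is blocked at U2.
Path 2: U6 ← U2 → U5 ← U1 → U7
  U2 is a fork here and U2 is conditioned on, so the path is blocked at U2.
Path 3: U6 ← U2 → U5 → U7
  U2 is a fork here and U2 is conditioned on, so the path is blocked at U2.
Path 4: U6 ← U2 → U7
  U2 is a fork here and U2 is conditioned on, so the path is blocked at U2.
Since every path is blocked, d-separation holds.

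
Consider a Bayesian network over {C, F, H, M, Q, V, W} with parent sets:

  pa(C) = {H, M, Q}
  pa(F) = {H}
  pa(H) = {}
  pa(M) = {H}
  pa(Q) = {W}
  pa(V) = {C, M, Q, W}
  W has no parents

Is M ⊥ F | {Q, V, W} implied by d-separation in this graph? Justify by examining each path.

No

There are 5 undirected paths between M and F; checking each against the conditioning set {Q, V, W}:
Path 1: M → C ← H → F
  C is a collider and its descendant V is conditioned on, which opens it; H is a fork and H is not conditioned on — no node blocks this path, so it is active.
Path 2: M → V ← C ← H → F
  V is a collider and V is conditioned on, which opens it; C is a chain and C is not conditioned on; H is a fork and H is not conditioned on — no node blocks this path, so it is active.
Path 3: M → V ← Q → C ← H → F
  Q is a fork here and Q is conditioned on, so the path is blocked at Q.
Path 4: M → V ← W → Q → C ← H → F
  W is a fork here and W is conditioned on, so the path is blocked at W.
Path 5: M ← H → F
  H is a fork and H is not conditioned on — no node blocks this path, so it is active.
Because an active path exists, M and F are not d-separated.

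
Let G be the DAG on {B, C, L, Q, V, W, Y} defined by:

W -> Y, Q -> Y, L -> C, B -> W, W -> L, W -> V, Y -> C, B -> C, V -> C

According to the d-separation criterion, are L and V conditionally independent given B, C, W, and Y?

No

We examine all 6 paths between L and V:
Path 1: L → C ← B → W → V
  B is a fork here and B is conditioned on, so the path is blocked at B.
Path 2: L → C ← V
  C is a collider and C is conditioned on, which opens it — no node blocks this path, so it is active.
Path 3: L → C ← Y ← W → V
  Y is a chain here and Y is conditioned on, so the path is blocked at Y.
Path 4: L ← W ← B → C ← V
  W is a chain here and W is conditioned on, so the path is blocked at W.
Path 5: L ← W → V
  W is a fork here and W is conditioned on, so the path is blocked at W.
Path 6: L ← W → Y → C ← V
  W is a fork here and W is conditioned on, so the path is blocked at W.
At least one path is unblocked, so d-separation fails.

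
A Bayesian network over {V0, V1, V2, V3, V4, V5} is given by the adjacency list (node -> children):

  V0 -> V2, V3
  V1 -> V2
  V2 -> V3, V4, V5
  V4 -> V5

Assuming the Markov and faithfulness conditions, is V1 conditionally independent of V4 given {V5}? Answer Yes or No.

There are 2 undirected paths between V1 and V4; checking each against the conditioning set {V5}:
  1. V1 → V2 → V5 ← V4 — V2:chain[open]; V5:collider[open] ⇒ active
  2. V1 → V2 → V4 — V2:chain[open] ⇒ active
Because an active path exists, V1 and V4 are not d-separated.

No — V1 and V4 are not d-separated given {V5}.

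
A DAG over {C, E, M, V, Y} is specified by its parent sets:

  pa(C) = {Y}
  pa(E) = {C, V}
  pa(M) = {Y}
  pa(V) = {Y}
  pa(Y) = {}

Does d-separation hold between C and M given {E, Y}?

Enumerating the 2 paths from C to M and testing each for blocking by {E, Y}:
Path 1: C ← Y → M
  Y is a fork here and Y is conditioned on, so the path is blocked at Y.
Path 2: C → E ← V ← Y → M
  Y is a fork here and Y is conditioned on, so the path is blocked at Y.
Every path is blocked, so C and M are d-separated given {E, Y}.

Yes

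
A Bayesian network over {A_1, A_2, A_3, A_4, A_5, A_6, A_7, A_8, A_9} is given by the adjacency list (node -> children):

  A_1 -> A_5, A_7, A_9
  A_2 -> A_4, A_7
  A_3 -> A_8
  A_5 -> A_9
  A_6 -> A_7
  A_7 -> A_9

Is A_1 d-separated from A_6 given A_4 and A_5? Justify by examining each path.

Yes

Enumerating the 3 paths from A_1 to A_6 and testing each for blocking by {A_4, A_5}:
  1. A_1 → A_7 ← A_6 — A_7:collider[blocks] ⇒ blocked
  2. A_1 → A_5 → A_9 ← A_7 ← A_6 — A_5:chain[blocks]; A_9:collider[blocks]; A_7:chain[open] ⇒ blocked
  3. A_1 → A_9 ← A_7 ← A_6 — A_9:collider[blocks]; A_7:chain[open] ⇒ blocked
Since every path is blocked, d-separation holds.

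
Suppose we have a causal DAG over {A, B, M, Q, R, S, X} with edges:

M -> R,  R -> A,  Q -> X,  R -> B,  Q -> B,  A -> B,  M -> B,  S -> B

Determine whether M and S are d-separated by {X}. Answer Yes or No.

There are 3 undirected paths between M and S; checking each against the conditioning set {X}:
  1. M → R → A → B ← S — R:chain[open]; A:chain[open]; B:collider[blocks] ⇒ blocked
  2. M → R → B ← S — R:chain[open]; B:collider[blocks] ⇒ blocked
  3. M → B ← S — B:collider[blocks] ⇒ blocked
All paths are blocked; M ⊥ S | {X} holds.

Yes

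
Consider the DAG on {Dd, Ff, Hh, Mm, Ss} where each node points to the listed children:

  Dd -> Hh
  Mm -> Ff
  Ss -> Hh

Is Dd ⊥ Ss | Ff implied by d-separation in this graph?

There is one path between Dd and Ss:
Path 1: Dd → Hh ← Ss
  Hh is a collider here and neither Hh nor any of its descendants is conditioned on, so the collider stays closed — the path is blocked at Hh.
Since every path is blocked, d-separation holds.

Yes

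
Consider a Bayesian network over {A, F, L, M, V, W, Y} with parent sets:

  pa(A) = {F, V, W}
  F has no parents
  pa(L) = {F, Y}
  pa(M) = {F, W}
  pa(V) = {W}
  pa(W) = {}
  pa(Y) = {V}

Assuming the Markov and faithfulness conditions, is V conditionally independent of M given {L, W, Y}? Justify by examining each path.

6 paths connect V and M; each must be blocked for d-separation to hold:
Path 1: V → Y → L ← F → M
  Y is a chain here and Y is conditioned on, so the path is blocked at Y.
Path 2: V → Y → L ← F → A ← W → M
  Y is a chain here and Y is conditioned on, so the path is blocked at Y.
Path 3: V ← W → M
  W is a fork here and W is conditioned on, so the path is blocked at W.
Path 4: V ← W → A ← F → M
  W is a fork here and W is conditioned on, so the path is blocked at W.
Path 5: V → A ← F → M
  A is a collider here and neither A nor any of its descendants is conditioned on, so the collider stays closed — the path is blocked at A.
Path 6: V → A ← W → M
  A is a collider here and neither A nor any of its descendants is conditioned on, so the collider stays closed — the path is blocked at A.
Every path is blocked, so V and M are d-separated given {L, W, Y}.

Yes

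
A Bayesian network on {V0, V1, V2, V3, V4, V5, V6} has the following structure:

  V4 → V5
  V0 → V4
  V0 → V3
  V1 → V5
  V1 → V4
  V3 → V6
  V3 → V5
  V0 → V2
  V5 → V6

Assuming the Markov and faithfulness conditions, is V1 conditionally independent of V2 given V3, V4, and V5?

No

We examine all 6 paths between V1 and V2:
Path 1: V1 → V5 → V6 ← V3 ← V0 → V2
  V5 is a chain here and V5 is conditioned on, so the path is blocked at V5.
Path 2: V1 → V5 ← V4 ← V0 → V2
  V4 is a chain here and V4 is conditioned on, so the path is blocked at V4.
Path 3: V1 → V5 ← V3 ← V0 → V2
  V3 is a chain here and V3 is conditioned on, so the path is blocked at V3.
Path 4: V1 → V4 → V5 → V6 ← V3 ← V0 → V2
  V4 is a chain here and V4 is conditioned on, so the path is blocked at V4.
Path 5: V1 → V4 → V5 ← V3 ← V0 → V2
  V4 is a chain here and V4 is conditioned on, so the path is blocked at V4.
Path 6: V1 → V4 ← V0 → V2
  V4 is a collider and V4 is conditioned on, which opens it; V0 is a fork and V0 is not conditioned on — no node blocks this path, so it is active.
Since the path V1 → V4 ← V0 → V2 is active, V1 and V2 are not d-separated given {V3, V4, V5}.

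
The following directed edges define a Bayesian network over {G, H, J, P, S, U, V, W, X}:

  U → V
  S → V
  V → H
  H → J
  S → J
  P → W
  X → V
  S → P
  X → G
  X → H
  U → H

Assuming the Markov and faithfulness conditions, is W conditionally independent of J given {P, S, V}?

4 paths connect W and J; each must be blocked for d-separation to hold:
  1. W ← P ← S → V ← U → H → J — P:chain[blocks]; S:fork[blocks]; V:collider[open]; U:fork[open]; H:chain[open] ⇒ blocked
  2. W ← P ← S → V → H → J — P:chain[blocks]; S:fork[blocks]; V:chain[blocks]; H:chain[open] ⇒ blocked
  3. W ← P ← S → V ← X → H → J — P:chain[blocks]; S:fork[blocks]; V:collider[open]; X:fork[open]; H:chain[open] ⇒ blocked
  4. W ← P ← S → J — P:chain[blocks]; S:fork[blocks] ⇒ blocked
Every path is blocked, so W and J are d-separated given {P, S, V}.

Yes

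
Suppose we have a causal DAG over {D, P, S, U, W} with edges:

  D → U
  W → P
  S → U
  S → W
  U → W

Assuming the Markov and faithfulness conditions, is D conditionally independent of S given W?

2 paths connect D and S; each must be blocked for d-separation to hold:
Path 1: D → U ← S
  U is a collider and its descendant W is conditioned on, which opens it — no node blocks this path, so it is active.
Path 2: D → U → W ← S
  U is a chain and U is not conditioned on; W is a collider and W is conditioned on, which opens it — no node blocks this path, so it is active.
Since the path D → U ← S is active, D and S are not d-separated given {W}.

No — D and S are not d-separated given {W}.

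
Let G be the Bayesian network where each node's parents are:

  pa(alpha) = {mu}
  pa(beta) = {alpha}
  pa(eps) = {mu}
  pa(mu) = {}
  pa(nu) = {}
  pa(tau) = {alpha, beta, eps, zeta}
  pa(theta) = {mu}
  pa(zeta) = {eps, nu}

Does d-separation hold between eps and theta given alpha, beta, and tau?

No — eps and theta are not d-separated given {alpha, beta, tau}.

We examine all 5 paths between eps and theta:
Path 1: eps → tau ← alpha ← mu → theta
  alpha is a chain here and alpha is conditioned on, so the path is blocked at alpha.
Path 2: eps → tau ← beta ← alpha ← mu → theta
  beta is a chain here and beta is conditioned on, so the path is blocked at beta.
Path 3: eps → zeta → tau ← alpha ← mu → theta
  alpha is a chain here and alpha is conditioned on, so the path is blocked at alpha.
Path 4: eps → zeta → tau ← beta ← alpha ← mu → theta
  beta is a chain here and beta is conditioned on, so the path is blocked at beta.
Path 5: eps ← mu → theta
  mu is a fork and mu is not conditioned on — no node blocks this path, so it is active.
Since the path eps ← mu → theta is active, eps and theta are not d-separated given {alpha, beta, tau}.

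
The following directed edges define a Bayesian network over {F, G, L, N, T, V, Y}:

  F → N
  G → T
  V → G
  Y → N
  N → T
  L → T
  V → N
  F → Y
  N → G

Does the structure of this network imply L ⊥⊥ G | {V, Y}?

Yes

Enumerating the 3 paths from L to G and testing each for blocking by {V, Y}:
Path 1: L → T ← G
  T is a collider here and neither T nor any of its descendants is conditioned on, so the collider stays closed — the path is blocked at T.
Path 2: L → T ← N ← V → G
  T is a collider here and neither T nor any of its descendants is conditioned on, so the collider stays closed — the path is blocked at T.
Path 3: L → T ← N → G
  T is a collider here and neither T nor any of its descendants is conditioned on, so the collider stays closed — the path is blocked at T.
Every path is blocked, so L and G are d-separated given {V, Y}.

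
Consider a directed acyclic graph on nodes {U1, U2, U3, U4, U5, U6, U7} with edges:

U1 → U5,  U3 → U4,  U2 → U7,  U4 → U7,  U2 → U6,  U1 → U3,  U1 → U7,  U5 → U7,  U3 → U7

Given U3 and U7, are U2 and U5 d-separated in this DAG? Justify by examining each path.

There are 4 undirected paths between U2 and U5; checking each against the conditioning set {U3, U7}:
  1. U2 → U7 ← U5 — U7:collider[open] ⇒ active
  2. U2 → U7 ← U3 ← U1 → U5 — U7:collider[open]; U3:chain[blocks]; U1:fork[open] ⇒ blocked
  3. U2 → U7 ← U4 ← U3 ← U1 → U5 — U7:collider[open]; U4:chain[open]; U3:chain[blocks]; U1:fork[open] ⇒ blocked
  4. U2 → U7 ← U1 → U5 — U7:collider[open]; U1:fork[open] ⇒ active
Since the path U2 → U7 ← U5 is active, U2 and U5 are not d-separated given {U3, U7}.

No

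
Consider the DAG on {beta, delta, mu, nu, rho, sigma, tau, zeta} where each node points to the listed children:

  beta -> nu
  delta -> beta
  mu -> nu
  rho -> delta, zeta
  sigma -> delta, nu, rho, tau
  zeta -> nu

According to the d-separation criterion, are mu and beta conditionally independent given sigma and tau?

5 paths connect mu and beta; each must be blocked for d-separation to hold:
  1. mu → nu ← zeta ← rho ← sigma → delta → beta — nu:collider[blocks]; zeta:chain[open]; rho:chain[open]; sigma:fork[blocks]; delta:chain[open] ⇒ blocked
  2. mu → nu ← zeta ← rho → delta → beta — nu:collider[blocks]; zeta:chain[open]; rho:fork[open]; delta:chain[open] ⇒ blocked
  3. mu → nu ← beta — nu:collider[blocks] ⇒ blocked
  4. mu → nu ← sigma → rho → delta → beta — nu:collider[blocks]; sigma:fork[blocks]; rho:chain[open]; delta:chain[open] ⇒ blocked
  5. mu → nu ← sigma → delta → beta — nu:collider[blocks]; sigma:fork[blocks]; delta:chain[open] ⇒ blocked
All paths are blocked; mu ⊥ beta | {sigma, tau} holds.

Yes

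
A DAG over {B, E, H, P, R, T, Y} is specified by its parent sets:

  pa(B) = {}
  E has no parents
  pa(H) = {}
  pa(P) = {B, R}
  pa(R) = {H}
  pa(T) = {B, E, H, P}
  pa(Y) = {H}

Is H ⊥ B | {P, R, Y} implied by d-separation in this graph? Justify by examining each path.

Yes

There are 4 undirected paths between H and B; checking each against the conditioning set {P, R, Y}:
Path 1: H → R → P ← B
  R is a chain here and R is conditioned on, so the path is blocked at R.
Path 2: H → R → P → T ← B
  R is a chain here and R is conditioned on, so the path is blocked at R.
Path 3: H → T ← P ← B
  T is a collider here and neither T nor any of its descendants is conditioned on, so the collider stays closed — the path is blocked at T.
Path 4: H → T ← B
  T is a collider here and neither T nor any of its descendants is conditioned on, so the collider stays closed — the path is blocked at T.
All paths are blocked; H ⊥ B | {P, R, Y} holds.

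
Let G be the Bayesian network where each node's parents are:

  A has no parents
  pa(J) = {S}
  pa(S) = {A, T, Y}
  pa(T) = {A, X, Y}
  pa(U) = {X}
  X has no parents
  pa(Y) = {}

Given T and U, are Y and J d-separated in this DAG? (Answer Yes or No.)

No

3 paths connect Y and J; each must be blocked for d-separation to hold:
Path 1: Y → T ← A → S → J
  T is a collider and T is conditioned on, which opens it; A is a fork and A is not conditioned on; S is a chain and S is not conditioned on — no node blocks this path, so it is active.
Path 2: Y → T → S → J
  T is a chain here and T is conditioned on, so the path is blocked at T.
Path 3: Y → S → J
  S is a chain and S is not conditioned on — no node blocks this path, so it is active.
Because an active path exists, Y and J are not d-separated.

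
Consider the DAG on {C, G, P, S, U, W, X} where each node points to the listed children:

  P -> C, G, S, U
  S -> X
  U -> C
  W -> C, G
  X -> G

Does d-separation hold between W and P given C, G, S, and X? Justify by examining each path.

There are 4 undirected paths between W and P; checking each against the conditioning set {C, G, S, X}:
Path 1: W → G ← X ← S ← P
  X is a chain here and X is conditioned on, so the path is blocked at X.
Path 2: W → G ← P
  G is a collider and G is conditioned on, which opens it — no node blocks this path, so it is active.
Path 3: W → C ← U ← P
  C is a collider and C is conditioned on, which opens it; U is a chain and U is not conditioned on — no node blocks this path, so it is active.
Path 4: W → C ← P
  C is a collider and C is conditioned on, which opens it — no node blocks this path, so it is active.
Because an active path exists, W and P are not d-separated.

No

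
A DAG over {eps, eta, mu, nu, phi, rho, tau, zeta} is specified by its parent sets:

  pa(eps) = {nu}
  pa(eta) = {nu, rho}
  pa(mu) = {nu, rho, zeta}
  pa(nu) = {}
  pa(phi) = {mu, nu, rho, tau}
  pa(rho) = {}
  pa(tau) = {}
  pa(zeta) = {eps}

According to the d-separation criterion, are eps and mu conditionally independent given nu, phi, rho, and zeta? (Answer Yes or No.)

6 paths connect eps and mu; each must be blocked for d-separation to hold:
Path 1: eps → zeta → mu
  zeta is a chain here and zeta is conditioned on, so the path is blocked at zeta.
Path 2: eps ← nu → phi ← mu
  nu is a fork here and nu is conditioned on, so the path is blocked at nu.
Path 3: eps ← nu → phi ← rho → mu
  nu is a fork here and nu is conditioned on, so the path is blocked at nu.
Path 4: eps ← nu → mu
  nu is a fork here and nu is conditioned on, so the path is blocked at nu.
Path 5: eps ← nu → eta ← rho → phi ← mu
  nu is a fork here and nu is conditioned on, so the path is blocked at nu.
Path 6: eps ← nu → eta ← rho → mu
  nu is a fork here and nu is conditioned on, so the path is blocked at nu.
All paths are blocked; eps ⊥ mu | {nu, phi, rho, zeta} holds.

Yes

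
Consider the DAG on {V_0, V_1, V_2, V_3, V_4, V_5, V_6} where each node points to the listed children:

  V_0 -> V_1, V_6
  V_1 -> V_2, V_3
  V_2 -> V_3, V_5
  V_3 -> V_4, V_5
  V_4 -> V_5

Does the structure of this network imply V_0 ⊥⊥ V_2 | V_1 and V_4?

Yes

We examine all 4 paths between V_0 and V_2:
  1. V_0 → V_1 → V_3 → V_5 ← V_2 — V_1:chain[blocks]; V_3:chain[open]; V_5:collider[blocks] ⇒ blocked
  2. V_0 → V_1 → V_3 → V_4 → V_5 ← V_2 — V_1:chain[blocks]; V_3:chain[open]; V_4:chain[blocks]; V_5:collider[blocks] ⇒ blocked
  3. V_0 → V_1 → V_3 ← V_2 — V_1:chain[blocks]; V_3:collider[open] ⇒ blocked
  4. V_0 → V_1 → V_2 — V_1:chain[blocks] ⇒ blocked
All paths are blocked; V_0 ⊥ V_2 | {V_1, V_4} holds.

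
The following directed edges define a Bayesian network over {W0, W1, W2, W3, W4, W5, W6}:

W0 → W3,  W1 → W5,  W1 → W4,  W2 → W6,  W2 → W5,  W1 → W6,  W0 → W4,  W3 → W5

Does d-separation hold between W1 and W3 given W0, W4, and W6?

Yes — W1 and W3 are d-separated given {W0, W4, W6}.

There are 3 undirected paths between W1 and W3; checking each against the conditioning set {W0, W4, W6}:
Path 1: W1 → W6 ← W2 → W5 ← W3
  W5 is a collider here and neither W5 nor any of its descendants is conditioned on, so the collider stays closed — the path is blocked at W5.
Path 2: W1 → W4 ← W0 → W3
  W0 is a fork here and W0 is conditioned on, so the path is blocked at W0.
Path 3: W1 → W5 ← W3
  W5 is a collider here and neither W5 nor any of its descendants is conditioned on, so the collider stays closed — the path is blocked at W5.
Every path is blocked, so W1 and W3 are d-separated given {W0, W4, W6}.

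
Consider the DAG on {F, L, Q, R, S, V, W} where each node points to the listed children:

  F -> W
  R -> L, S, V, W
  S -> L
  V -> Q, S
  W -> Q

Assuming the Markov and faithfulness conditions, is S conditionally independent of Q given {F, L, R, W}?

No

We examine all 6 paths between S and Q:
Path 1: S ← R → W → Q
  R is a fork here and R is conditioned on, so the path is blocked at R.
Path 2: S ← R → V → Q
  R is a fork here and R is conditioned on, so the path is blocked at R.
Path 3: S → L ← R → W → Q
  R is a fork here and R is conditioned on, so the path is blocked at R.
Path 4: S → L ← R → V → Q
  R is a fork here and R is conditioned on, so the path is blocked at R.
Path 5: S ← V ← R → W → Q
  R is a fork here and R is conditioned on, so the path is blocked at R.
Path 6: S ← V → Q
  V is a fork and V is not conditioned on — no node blocks this path, so it is active.
At least one path is unblocked, so d-separation fails.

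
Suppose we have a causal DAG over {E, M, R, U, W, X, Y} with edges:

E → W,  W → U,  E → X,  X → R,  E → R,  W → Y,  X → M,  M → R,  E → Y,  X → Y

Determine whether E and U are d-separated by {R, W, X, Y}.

Yes

We examine all 5 paths between E and U:
Path 1: E → Y ← W → U
  W is a fork here and W is conditioned on, so the path is blocked at W.
Path 2: E → W → U
  W is a chain here and W is conditioned on, so the path is blocked at W.
Path 3: E → R ← X → Y ← W → U
  X is a fork here and X is conditioned on, so the path is blocked at X.
Path 4: E → R ← M ← X → Y ← W → U
  X is a fork here and X is conditioned on, so the path is blocked at X.
Path 5: E → X → Y ← W → U
  X is a chain here and X is conditioned on, so the path is blocked at X.
All paths are blocked; E ⊥ U | {R, W, X, Y} holds.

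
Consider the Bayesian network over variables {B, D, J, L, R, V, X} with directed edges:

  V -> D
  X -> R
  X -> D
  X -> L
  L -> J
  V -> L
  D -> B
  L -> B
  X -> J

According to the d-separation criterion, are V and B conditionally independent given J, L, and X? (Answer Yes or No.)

No — V and B are not d-separated given {J, L, X}.

We examine all 6 paths between V and B:
Path 1: V → D → B
  D is a chain and D is not conditioned on — no node blocks this path, so it is active.
Path 2: V → D ← X → J ← L → B
  D is a collider here and neither D nor any of its descendants is conditioned on, so the collider stays closed — the path is blocked at D.
Path 3: V → D ← X → L → B
  D is a collider here and neither D nor any of its descendants is conditioned on, so the collider stays closed — the path is blocked at D.
Path 4: V → L → B
  L is a chain here and L is conditioned on, so the path is blocked at L.
Path 5: V → L → J ← X → D → B
  L is a chain here and L is conditioned on, so the path is blocked at L.
Path 6: V → L ← X → D → B
  X is a fork here and X is conditioned on, so the path is blocked at X.
At least one path is unblocked, so d-separation fails.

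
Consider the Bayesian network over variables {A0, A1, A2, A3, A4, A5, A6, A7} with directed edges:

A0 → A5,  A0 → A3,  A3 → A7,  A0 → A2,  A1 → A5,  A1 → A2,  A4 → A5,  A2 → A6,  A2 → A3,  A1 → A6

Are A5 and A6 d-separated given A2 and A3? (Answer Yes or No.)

No

There are 6 undirected paths between A5 and A6; checking each against the conditioning set {A2, A3}:
Path 1: A5 ← A0 → A2 → A6
  A2 is a chain here and A2 is conditioned on, so the path is blocked at A2.
Path 2: A5 ← A0 → A2 ← A1 → A6
  A0 is a fork and A0 is not conditioned on; A2 is a collider and A2 is conditioned on, which opens it; A1 is a fork and A1 is not conditioned on — no node blocks this path, so it is active.
Path 3: A5 ← A0 → A3 ← A2 → A6
  A2 is a fork here and A2 is conditioned on, so the path is blocked at A2.
Path 4: A5 ← A0 → A3 ← A2 ← A1 → A6
  A2 is a chain here and A2 is conditioned on, so the path is blocked at A2.
Path 5: A5 ← A1 → A6
  A1 is a fork and A1 is not conditioned on — no node blocks this path, so it is active.
Path 6: A5 ← A1 → A2 → A6
  A2 is a chain here and A2 is conditioned on, so the path is blocked at A2.
Because an active path exists, A5 and A6 are not d-separated.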